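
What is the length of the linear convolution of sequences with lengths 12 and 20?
Linear/full convolution length: m + n - 1 = 12 + 20 - 1 = 31

31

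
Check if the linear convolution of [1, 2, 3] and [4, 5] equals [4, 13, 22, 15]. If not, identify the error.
Recompute linear convolution of [1, 2, 3] and [4, 5]: y[0] = 1×4 = 4; y[1] = 1×5 + 2×4 = 13; y[2] = 2×5 + 3×4 = 22; y[3] = 3×5 = 15 → [4, 13, 22, 15]. Given [4, 13, 22, 15] matches, so answer: Yes

Yes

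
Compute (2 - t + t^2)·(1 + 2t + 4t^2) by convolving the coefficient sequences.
Ascending coefficients: a = [2, -1, 1], b = [1, 2, 4]. c[0] = 2×1 = 2; c[1] = 2×2 + -1×1 = 3; c[2] = 2×4 + -1×2 + 1×1 = 7; c[3] = -1×4 + 1×2 = -2; c[4] = 1×4 = 4. Result coefficients: [2, 3, 7, -2, 4] → 2 + 3t + 7t^2 - 2t^3 + 4t^4

2 + 3t + 7t^2 - 2t^3 + 4t^4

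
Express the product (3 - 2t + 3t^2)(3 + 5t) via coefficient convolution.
Ascending coefficients: a = [3, -2, 3], b = [3, 5]. c[0] = 3×3 = 9; c[1] = 3×5 + -2×3 = 9; c[2] = -2×5 + 3×3 = -1; c[3] = 3×5 = 15. Result coefficients: [9, 9, -1, 15] → 9 + 9t - t^2 + 15t^3

9 + 9t - t^2 + 15t^3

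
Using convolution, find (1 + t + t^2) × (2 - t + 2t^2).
Ascending coefficients: a = [1, 1, 1], b = [2, -1, 2]. c[0] = 1×2 = 2; c[1] = 1×-1 + 1×2 = 1; c[2] = 1×2 + 1×-1 + 1×2 = 3; c[3] = 1×2 + 1×-1 = 1; c[4] = 1×2 = 2. Result coefficients: [2, 1, 3, 1, 2] → 2 + t + 3t^2 + t^3 + 2t^4

2 + t + 3t^2 + t^3 + 2t^4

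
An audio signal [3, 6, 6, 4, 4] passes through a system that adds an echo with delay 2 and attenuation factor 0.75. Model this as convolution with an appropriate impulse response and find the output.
Direct-path + delayed-attenuated-path model → impulse response h = [1, 0, 0.75] (1 at lag 0, 0.75 at lag 2). Output y[n] = x[n] + 0.75·x[n - 2] (with x[n] = 0 outside 0..4): y[0] = 3 + 0.75×0 = 3; y[1] = 6 + 0.75×0 = 6; y[2] = 6 + 0.75×3 = 8.25; y[3] = 4 + 0.75×6 = 8.5; y[4] = 4 + 0.75×6 = 8.5; y[5] = 0 + 0.75×4 = 3.0; y[6] = 0 + 0.75×4 = 3.0. So y = [3, 6, 8.25, 8.5, 8.5, 3.0, 3.0]

[3, 6, 8.25, 8.5, 8.5, 3.0, 3.0]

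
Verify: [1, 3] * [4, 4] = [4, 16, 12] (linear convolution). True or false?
Recompute linear convolution of [1, 3] and [4, 4]: y[0] = 1×4 = 4; y[1] = 1×4 + 3×4 = 16; y[2] = 3×4 = 12 → [4, 16, 12]. Given [4, 16, 12] matches, so answer: Yes

Yes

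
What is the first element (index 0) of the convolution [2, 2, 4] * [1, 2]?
Use y[k] = Σ_i a[i]·b[k-i] at k=0. y[0] = 2×1 = 2

2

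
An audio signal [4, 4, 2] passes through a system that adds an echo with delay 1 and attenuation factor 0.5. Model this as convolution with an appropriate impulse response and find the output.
Direct-path + delayed-attenuated-path model → impulse response h = [1, 0.5] (1 at lag 0, 0.5 at lag 1). Output y[n] = x[n] + 0.5·x[n - 1] (with x[n] = 0 outside 0..2): y[0] = 4 + 0.5×0 = 4; y[1] = 4 + 0.5×4 = 6.0; y[2] = 2 + 0.5×4 = 4.0; y[3] = 0 + 0.5×2 = 1.0. So y = [4, 6.0, 4.0, 1.0]

[4, 6.0, 4.0, 1.0]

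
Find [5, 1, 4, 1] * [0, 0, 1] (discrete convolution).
y[0] = 5×0 = 0; y[1] = 5×0 + 1×0 = 0; y[2] = 5×1 + 1×0 + 4×0 = 5; y[3] = 1×1 + 4×0 + 1×0 = 1; y[4] = 4×1 + 1×0 = 4; y[5] = 1×1 = 1

[0, 0, 5, 1, 4, 1]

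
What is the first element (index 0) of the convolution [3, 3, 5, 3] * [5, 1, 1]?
Use y[k] = Σ_i a[i]·b[k-i] at k=0. y[0] = 3×5 = 15

15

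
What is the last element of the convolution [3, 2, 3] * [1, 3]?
Use y[k] = Σ_i a[i]·b[k-i] at k=3. y[3] = 3×3 = 9

9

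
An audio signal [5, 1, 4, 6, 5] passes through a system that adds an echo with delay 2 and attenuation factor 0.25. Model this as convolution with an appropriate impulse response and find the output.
Direct-path + delayed-attenuated-path model → impulse response h = [1, 0, 0.25] (1 at lag 0, 0.25 at lag 2). Output y[n] = x[n] + 0.25·x[n - 2] (with x[n] = 0 outside 0..4): y[0] = 5 + 0.25×0 = 5; y[1] = 1 + 0.25×0 = 1; y[2] = 4 + 0.25×5 = 5.25; y[3] = 6 + 0.25×1 = 6.25; y[4] = 5 + 0.25×4 = 6.0; y[5] = 0 + 0.25×6 = 1.5; y[6] = 0 + 0.25×5 = 1.25. So y = [5, 1, 5.25, 6.25, 6.0, 1.5, 1.25]

[5, 1, 5.25, 6.25, 6.0, 1.5, 1.25]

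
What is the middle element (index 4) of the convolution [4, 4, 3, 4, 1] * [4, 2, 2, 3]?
Use y[k] = Σ_i a[i]·b[k-i] at k=4. y[4] = 4×3 + 3×2 + 4×2 + 1×4 = 30

30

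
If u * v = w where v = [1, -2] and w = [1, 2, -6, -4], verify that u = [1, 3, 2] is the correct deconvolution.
Forward-compute [1, 3, 2] * [1, -2]: w[0] = 1×1 = 1; w[1] = 1×-2 + 3×1 = 1; w[2] = 3×-2 + 2×1 = -4; w[3] = 2×-2 = -4 → [1, 1, -4, -4]. Does not match given w = [1, 2, -6, -4].

Not verified. [1, 3, 2] * [1, -2] = [1, 1, -4, -4], which differs from [1, 2, -6, -4] at index 1.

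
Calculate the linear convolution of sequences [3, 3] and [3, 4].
y[0] = 3×3 = 9; y[1] = 3×4 + 3×3 = 21; y[2] = 3×4 = 12

[9, 21, 12]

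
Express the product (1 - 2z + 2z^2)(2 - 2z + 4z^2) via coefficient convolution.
Ascending coefficients: a = [1, -2, 2], b = [2, -2, 4]. c[0] = 1×2 = 2; c[1] = 1×-2 + -2×2 = -6; c[2] = 1×4 + -2×-2 + 2×2 = 12; c[3] = -2×4 + 2×-2 = -12; c[4] = 2×4 = 8. Result coefficients: [2, -6, 12, -12, 8] → 2 - 6z + 12z^2 - 12z^3 + 8z^4

2 - 6z + 12z^2 - 12z^3 + 8z^4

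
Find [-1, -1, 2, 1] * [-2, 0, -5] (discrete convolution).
y[0] = -1×-2 = 2; y[1] = -1×0 + -1×-2 = 2; y[2] = -1×-5 + -1×0 + 2×-2 = 1; y[3] = -1×-5 + 2×0 + 1×-2 = 3; y[4] = 2×-5 + 1×0 = -10; y[5] = 1×-5 = -5

[2, 2, 1, 3, -10, -5]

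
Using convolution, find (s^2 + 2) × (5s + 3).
Ascending coefficients: a = [2, 0, 1], b = [3, 5]. c[0] = 2×3 = 6; c[1] = 2×5 + 0×3 = 10; c[2] = 0×5 + 1×3 = 3; c[3] = 1×5 = 5. Result coefficients: [6, 10, 3, 5] → 5s^3 + 3s^2 + 10s + 6

5s^3 + 3s^2 + 10s + 6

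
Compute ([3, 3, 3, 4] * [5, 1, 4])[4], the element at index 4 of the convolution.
Use y[k] = Σ_i a[i]·b[k-i] at k=4. y[4] = 3×4 + 4×1 = 16

16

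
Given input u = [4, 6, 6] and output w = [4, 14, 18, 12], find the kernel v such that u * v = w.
Output length 4 = len(u) + len(v) - 1 ⇒ len(v) = 2. Solve v forward using v[k] = (w[k] - Σ_{i≥1} u[i]·v[k-i]) / u[0]: v[0] = w[0] / u[0] = 4 / 4 = 1; v[1] = (w[1] - 6×1) / u[0] = (14 - 6×1) / 4 = 2. So v = [1, 2]. Forward-check [4, 6, 6] * [1, 2]: w[0] = 4×1 = 4; w[1] = 4×2 + 6×1 = 14; w[2] = 6×2 + 6×1 = 18; w[3] = 6×2 = 12 → [4, 14, 18, 12] ✓

[1, 2]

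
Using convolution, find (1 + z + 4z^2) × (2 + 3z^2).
Ascending coefficients: a = [1, 1, 4], b = [2, 0, 3]. c[0] = 1×2 = 2; c[1] = 1×0 + 1×2 = 2; c[2] = 1×3 + 1×0 + 4×2 = 11; c[3] = 1×3 + 4×0 = 3; c[4] = 4×3 = 12. Result coefficients: [2, 2, 11, 3, 12] → 2 + 2z + 11z^2 + 3z^3 + 12z^4

2 + 2z + 11z^2 + 3z^3 + 12z^4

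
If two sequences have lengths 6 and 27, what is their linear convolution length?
Linear/full convolution length: m + n - 1 = 6 + 27 - 1 = 32

32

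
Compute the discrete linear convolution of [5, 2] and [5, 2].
y[0] = 5×5 = 25; y[1] = 5×2 + 2×5 = 20; y[2] = 2×2 = 4

[25, 20, 4]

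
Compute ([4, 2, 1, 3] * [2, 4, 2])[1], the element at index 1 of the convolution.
Use y[k] = Σ_i a[i]·b[k-i] at k=1. y[1] = 4×4 + 2×2 = 20

20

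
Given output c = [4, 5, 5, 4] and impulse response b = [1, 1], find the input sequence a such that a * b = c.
Deconvolve c=[4, 5, 5, 4] by b=[1, 1]. Since b[0]=1, solve forward: a[0] = c[0] / 1 = 4; a[1] = (c[1] - 4×1) / 1 = 1; a[2] = (c[2] - 1×1) / 1 = 4. So a = [4, 1, 4]. Check by forward convolution: c[0] = 4×1 = 4; c[1] = 4×1 + 1×1 = 5; c[2] = 1×1 + 4×1 = 5; c[3] = 4×1 = 4

[4, 1, 4]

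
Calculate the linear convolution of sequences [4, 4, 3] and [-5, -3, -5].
y[0] = 4×-5 = -20; y[1] = 4×-3 + 4×-5 = -32; y[2] = 4×-5 + 4×-3 + 3×-5 = -47; y[3] = 4×-5 + 3×-3 = -29; y[4] = 3×-5 = -15

[-20, -32, -47, -29, -15]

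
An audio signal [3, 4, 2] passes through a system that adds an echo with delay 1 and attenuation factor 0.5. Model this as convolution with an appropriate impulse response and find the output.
Direct-path + delayed-attenuated-path model → impulse response h = [1, 0.5] (1 at lag 0, 0.5 at lag 1). Output y[n] = x[n] + 0.5·x[n - 1] (with x[n] = 0 outside 0..2): y[0] = 3 + 0.5×0 = 3; y[1] = 4 + 0.5×3 = 5.5; y[2] = 2 + 0.5×4 = 4.0; y[3] = 0 + 0.5×2 = 1.0. So y = [3, 5.5, 4.0, 1.0]

[3, 5.5, 4.0, 1.0]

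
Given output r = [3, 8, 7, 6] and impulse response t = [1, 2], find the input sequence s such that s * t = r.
Deconvolve r=[3, 8, 7, 6] by t=[1, 2]. Since t[0]=1, solve forward: s[0] = r[0] / 1 = 3; s[1] = (r[1] - 3×2) / 1 = 2; s[2] = (r[2] - 2×2) / 1 = 3. So s = [3, 2, 3]. Check by forward convolution: r[0] = 3×1 = 3; r[1] = 3×2 + 2×1 = 8; r[2] = 2×2 + 3×1 = 7; r[3] = 3×2 = 6

[3, 2, 3]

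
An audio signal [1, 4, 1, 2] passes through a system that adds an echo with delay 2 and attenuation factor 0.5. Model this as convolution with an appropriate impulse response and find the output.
Direct-path + delayed-attenuated-path model → impulse response h = [1, 0, 0.5] (1 at lag 0, 0.5 at lag 2). Output y[n] = x[n] + 0.5·x[n - 2] (with x[n] = 0 outside 0..3): y[0] = 1 + 0.5×0 = 1; y[1] = 4 + 0.5×0 = 4; y[2] = 1 + 0.5×1 = 1.5; y[3] = 2 + 0.5×4 = 4.0; y[4] = 0 + 0.5×1 = 0.5; y[5] = 0 + 0.5×2 = 1.0. So y = [1, 4, 1.5, 4.0, 0.5, 1.0]

[1, 4, 1.5, 4.0, 0.5, 1.0]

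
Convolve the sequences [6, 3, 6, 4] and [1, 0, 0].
y[0] = 6×1 = 6; y[1] = 6×0 + 3×1 = 3; y[2] = 6×0 + 3×0 + 6×1 = 6; y[3] = 3×0 + 6×0 + 4×1 = 4; y[4] = 6×0 + 4×0 = 0; y[5] = 4×0 = 0

[6, 3, 6, 4, 0, 0]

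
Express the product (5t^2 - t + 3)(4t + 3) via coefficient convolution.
Ascending coefficients: a = [3, -1, 5], b = [3, 4]. c[0] = 3×3 = 9; c[1] = 3×4 + -1×3 = 9; c[2] = -1×4 + 5×3 = 11; c[3] = 5×4 = 20. Result coefficients: [9, 9, 11, 20] → 20t^3 + 11t^2 + 9t + 9

20t^3 + 11t^2 + 9t + 9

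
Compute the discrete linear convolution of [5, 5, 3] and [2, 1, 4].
y[0] = 5×2 = 10; y[1] = 5×1 + 5×2 = 15; y[2] = 5×4 + 5×1 + 3×2 = 31; y[3] = 5×4 + 3×1 = 23; y[4] = 3×4 = 12

[10, 15, 31, 23, 12]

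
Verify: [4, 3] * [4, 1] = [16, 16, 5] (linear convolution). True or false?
Recompute linear convolution of [4, 3] and [4, 1]: y[0] = 4×4 = 16; y[1] = 4×1 + 3×4 = 16; y[2] = 3×1 = 3 → [16, 16, 3]. Compare to given [16, 16, 5]: they differ at index 2: given 5, correct 3, so answer: No

No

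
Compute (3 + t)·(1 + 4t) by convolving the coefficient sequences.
Ascending coefficients: a = [3, 1], b = [1, 4]. c[0] = 3×1 = 3; c[1] = 3×4 + 1×1 = 13; c[2] = 1×4 = 4. Result coefficients: [3, 13, 4] → 3 + 13t + 4t^2

3 + 13t + 4t^2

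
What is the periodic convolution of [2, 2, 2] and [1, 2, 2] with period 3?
Use y[k] = Σ_j x[j]·h[(k-j) mod 3]. y[0] = 2×1 + 2×2 + 2×2 = 10; y[1] = 2×2 + 2×1 + 2×2 = 10; y[2] = 2×2 + 2×2 + 2×1 = 10. Result: [10, 10, 10]

[10, 10, 10]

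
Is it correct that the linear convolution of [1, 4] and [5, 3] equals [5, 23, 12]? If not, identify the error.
Recompute linear convolution of [1, 4] and [5, 3]: y[0] = 1×5 = 5; y[1] = 1×3 + 4×5 = 23; y[2] = 4×3 = 12 → [5, 23, 12]. Given [5, 23, 12] matches, so answer: Yes

Yes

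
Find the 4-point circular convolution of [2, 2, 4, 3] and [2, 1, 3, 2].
Use y[k] = Σ_j f[j]·g[(k-j) mod 4]. y[0] = 2×2 + 2×2 + 4×3 + 3×1 = 23; y[1] = 2×1 + 2×2 + 4×2 + 3×3 = 23; y[2] = 2×3 + 2×1 + 4×2 + 3×2 = 22; y[3] = 2×2 + 2×3 + 4×1 + 3×2 = 20. Result: [23, 23, 22, 20]

[23, 23, 22, 20]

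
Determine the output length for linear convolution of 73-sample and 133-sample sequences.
Linear/full convolution length: m + n - 1 = 73 + 133 - 1 = 205

205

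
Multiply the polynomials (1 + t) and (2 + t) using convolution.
Ascending coefficients: a = [1, 1], b = [2, 1]. c[0] = 1×2 = 2; c[1] = 1×1 + 1×2 = 3; c[2] = 1×1 = 1. Result coefficients: [2, 3, 1] → 2 + 3t + t^2

2 + 3t + t^2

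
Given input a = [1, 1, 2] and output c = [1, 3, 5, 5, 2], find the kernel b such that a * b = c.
Output length 5 = len(a) + len(b) - 1 ⇒ len(b) = 3. Solve b forward using b[k] = (c[k] - Σ_{i≥1} a[i]·b[k-i]) / a[0]: b[0] = c[0] / a[0] = 1 / 1 = 1; b[1] = (c[1] - 1×1) / a[0] = (3 - 1×1) / 1 = 2; b[2] = (c[2] - 1×2 - 2×1) / a[0] = (5 - 1×2 - 2×1) / 1 = 1. So b = [1, 2, 1]. Forward-check [1, 1, 2] * [1, 2, 1]: c[0] = 1×1 = 1; c[1] = 1×2 + 1×1 = 3; c[2] = 1×1 + 1×2 + 2×1 = 5; c[3] = 1×1 + 2×2 = 5; c[4] = 2×1 = 2 → [1, 3, 5, 5, 2] ✓

[1, 2, 1]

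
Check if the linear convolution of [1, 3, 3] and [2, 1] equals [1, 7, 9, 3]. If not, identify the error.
Recompute linear convolution of [1, 3, 3] and [2, 1]: y[0] = 1×2 = 2; y[1] = 1×1 + 3×2 = 7; y[2] = 3×1 + 3×2 = 9; y[3] = 3×1 = 3 → [2, 7, 9, 3]. Compare to given [1, 7, 9, 3]: they differ at index 0: given 1, correct 2, so answer: No

No. Error at index 0: given 1, correct 2.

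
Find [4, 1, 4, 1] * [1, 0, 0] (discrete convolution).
y[0] = 4×1 = 4; y[1] = 4×0 + 1×1 = 1; y[2] = 4×0 + 1×0 + 4×1 = 4; y[3] = 1×0 + 4×0 + 1×1 = 1; y[4] = 4×0 + 1×0 = 0; y[5] = 1×0 = 0

[4, 1, 4, 1, 0, 0]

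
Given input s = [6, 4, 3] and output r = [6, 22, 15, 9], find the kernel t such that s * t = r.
Output length 4 = len(s) + len(t) - 1 ⇒ len(t) = 2. Solve t forward using t[k] = (r[k] - Σ_{i≥1} s[i]·t[k-i]) / s[0]: t[0] = r[0] / s[0] = 6 / 6 = 1; t[1] = (r[1] - 4×1) / s[0] = (22 - 4×1) / 6 = 3. So t = [1, 3]. Forward-check [6, 4, 3] * [1, 3]: r[0] = 6×1 = 6; r[1] = 6×3 + 4×1 = 22; r[2] = 4×3 + 3×1 = 15; r[3] = 3×3 = 9 → [6, 22, 15, 9] ✓

[1, 3]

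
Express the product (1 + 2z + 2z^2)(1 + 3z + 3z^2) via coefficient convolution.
Ascending coefficients: a = [1, 2, 2], b = [1, 3, 3]. c[0] = 1×1 = 1; c[1] = 1×3 + 2×1 = 5; c[2] = 1×3 + 2×3 + 2×1 = 11; c[3] = 2×3 + 2×3 = 12; c[4] = 2×3 = 6. Result coefficients: [1, 5, 11, 12, 6] → 1 + 5z + 11z^2 + 12z^3 + 6z^4

1 + 5z + 11z^2 + 12z^3 + 6z^4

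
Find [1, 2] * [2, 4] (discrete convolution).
y[0] = 1×2 = 2; y[1] = 1×4 + 2×2 = 8; y[2] = 2×4 = 8

[2, 8, 8]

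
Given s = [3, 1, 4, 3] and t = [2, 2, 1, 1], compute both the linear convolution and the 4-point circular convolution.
Linear: y_lin[0] = 3×2 = 6; y_lin[1] = 3×2 + 1×2 = 8; y_lin[2] = 3×1 + 1×2 + 4×2 = 13; y_lin[3] = 3×1 + 1×1 + 4×2 + 3×2 = 18; y_lin[4] = 1×1 + 4×1 + 3×2 = 11; y_lin[5] = 4×1 + 3×1 = 7; y_lin[6] = 3×1 = 3 → [6, 8, 13, 18, 11, 7, 3]. Circular (length 4): y[0] = 3×2 + 1×1 + 4×1 + 3×2 = 17; y[1] = 3×2 + 1×2 + 4×1 + 3×1 = 15; y[2] = 3×1 + 1×2 + 4×2 + 3×1 = 16; y[3] = 3×1 + 1×1 + 4×2 + 3×2 = 18 → [17, 15, 16, 18]

Linear: [6, 8, 13, 18, 11, 7, 3], Circular: [17, 15, 16, 18]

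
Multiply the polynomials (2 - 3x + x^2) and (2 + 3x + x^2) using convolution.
Ascending coefficients: a = [2, -3, 1], b = [2, 3, 1]. c[0] = 2×2 = 4; c[1] = 2×3 + -3×2 = 0; c[2] = 2×1 + -3×3 + 1×2 = -5; c[3] = -3×1 + 1×3 = 0; c[4] = 1×1 = 1. Result coefficients: [4, 0, -5, 0, 1] → 4 - 5x^2 + x^4

4 - 5x^2 + x^4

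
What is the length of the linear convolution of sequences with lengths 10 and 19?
Linear/full convolution length: m + n - 1 = 10 + 19 - 1 = 28

28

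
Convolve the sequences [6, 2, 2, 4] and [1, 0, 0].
y[0] = 6×1 = 6; y[1] = 6×0 + 2×1 = 2; y[2] = 6×0 + 2×0 + 2×1 = 2; y[3] = 2×0 + 2×0 + 4×1 = 4; y[4] = 2×0 + 4×0 = 0; y[5] = 4×0 = 0

[6, 2, 2, 4, 0, 0]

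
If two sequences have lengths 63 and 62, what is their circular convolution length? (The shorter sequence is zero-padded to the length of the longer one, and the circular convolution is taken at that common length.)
Circular convolution (zero-padding the shorter input) has length max(m, n) = max(63, 62) = 63

63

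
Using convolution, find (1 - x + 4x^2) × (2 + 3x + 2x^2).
Ascending coefficients: a = [1, -1, 4], b = [2, 3, 2]. c[0] = 1×2 = 2; c[1] = 1×3 + -1×2 = 1; c[2] = 1×2 + -1×3 + 4×2 = 7; c[3] = -1×2 + 4×3 = 10; c[4] = 4×2 = 8. Result coefficients: [2, 1, 7, 10, 8] → 2 + x + 7x^2 + 10x^3 + 8x^4

2 + x + 7x^2 + 10x^3 + 8x^4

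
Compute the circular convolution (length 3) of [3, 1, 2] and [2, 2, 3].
Use y[k] = Σ_j x[j]·h[(k-j) mod 3]. y[0] = 3×2 + 1×3 + 2×2 = 13; y[1] = 3×2 + 1×2 + 2×3 = 14; y[2] = 3×3 + 1×2 + 2×2 = 15. Result: [13, 14, 15]

[13, 14, 15]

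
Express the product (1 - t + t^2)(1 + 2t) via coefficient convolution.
Ascending coefficients: a = [1, -1, 1], b = [1, 2]. c[0] = 1×1 = 1; c[1] = 1×2 + -1×1 = 1; c[2] = -1×2 + 1×1 = -1; c[3] = 1×2 = 2. Result coefficients: [1, 1, -1, 2] → 1 + t - t^2 + 2t^3

1 + t - t^2 + 2t^3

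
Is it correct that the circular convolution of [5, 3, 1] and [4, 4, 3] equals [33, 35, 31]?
Recompute circular convolution of [5, 3, 1] and [4, 4, 3]: y[0] = 5×4 + 3×3 + 1×4 = 33; y[1] = 5×4 + 3×4 + 1×3 = 35; y[2] = 5×3 + 3×4 + 1×4 = 31 → [33, 35, 31]. Given [33, 35, 31] matches, so answer: Yes

Yes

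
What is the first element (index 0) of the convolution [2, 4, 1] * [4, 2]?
Use y[k] = Σ_i a[i]·b[k-i] at k=0. y[0] = 2×4 = 8

8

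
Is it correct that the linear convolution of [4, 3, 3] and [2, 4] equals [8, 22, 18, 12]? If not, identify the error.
Recompute linear convolution of [4, 3, 3] and [2, 4]: y[0] = 4×2 = 8; y[1] = 4×4 + 3×2 = 22; y[2] = 3×4 + 3×2 = 18; y[3] = 3×4 = 12 → [8, 22, 18, 12]. Given [8, 22, 18, 12] matches, so answer: Yes

Yes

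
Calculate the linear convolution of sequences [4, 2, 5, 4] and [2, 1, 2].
y[0] = 4×2 = 8; y[1] = 4×1 + 2×2 = 8; y[2] = 4×2 + 2×1 + 5×2 = 20; y[3] = 2×2 + 5×1 + 4×2 = 17; y[4] = 5×2 + 4×1 = 14; y[5] = 4×2 = 8

[8, 8, 20, 17, 14, 8]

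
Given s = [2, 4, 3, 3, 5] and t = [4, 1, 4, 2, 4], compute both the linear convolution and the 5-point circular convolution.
Linear: y_lin[0] = 2×4 = 8; y_lin[1] = 2×1 + 4×4 = 18; y_lin[2] = 2×4 + 4×1 + 3×4 = 24; y_lin[3] = 2×2 + 4×4 + 3×1 + 3×4 = 35; y_lin[4] = 2×4 + 4×2 + 3×4 + 3×1 + 5×4 = 51; y_lin[5] = 4×4 + 3×2 + 3×4 + 5×1 = 39; y_lin[6] = 3×4 + 3×2 + 5×4 = 38; y_lin[7] = 3×4 + 5×2 = 22; y_lin[8] = 5×4 = 20 → [8, 18, 24, 35, 51, 39, 38, 22, 20]. Circular (length 5): y[0] = 2×4 + 4×4 + 3×2 + 3×4 + 5×1 = 47; y[1] = 2×1 + 4×4 + 3×4 + 3×2 + 5×4 = 56; y[2] = 2×4 + 4×1 + 3×4 + 3×4 + 5×2 = 46; y[3] = 2×2 + 4×4 + 3×1 + 3×4 + 5×4 = 55; y[4] = 2×4 + 4×2 + 3×4 + 3×1 + 5×4 = 51 → [47, 56, 46, 55, 51]

Linear: [8, 18, 24, 35, 51, 39, 38, 22, 20], Circular: [47, 56, 46, 55, 51]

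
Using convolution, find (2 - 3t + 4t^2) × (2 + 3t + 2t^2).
Ascending coefficients: a = [2, -3, 4], b = [2, 3, 2]. c[0] = 2×2 = 4; c[1] = 2×3 + -3×2 = 0; c[2] = 2×2 + -3×3 + 4×2 = 3; c[3] = -3×2 + 4×3 = 6; c[4] = 4×2 = 8. Result coefficients: [4, 0, 3, 6, 8] → 4 + 3t^2 + 6t^3 + 8t^4

4 + 3t^2 + 6t^3 + 8t^4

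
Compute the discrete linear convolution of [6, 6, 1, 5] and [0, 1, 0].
y[0] = 6×0 = 0; y[1] = 6×1 + 6×0 = 6; y[2] = 6×0 + 6×1 + 1×0 = 6; y[3] = 6×0 + 1×1 + 5×0 = 1; y[4] = 1×0 + 5×1 = 5; y[5] = 5×0 = 0

[0, 6, 6, 1, 5, 0]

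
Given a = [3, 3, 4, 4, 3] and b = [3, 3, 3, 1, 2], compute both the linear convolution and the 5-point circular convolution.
Linear: y_lin[0] = 3×3 = 9; y_lin[1] = 3×3 + 3×3 = 18; y_lin[2] = 3×3 + 3×3 + 4×3 = 30; y_lin[3] = 3×1 + 3×3 + 4×3 + 4×3 = 36; y_lin[4] = 3×2 + 3×1 + 4×3 + 4×3 + 3×3 = 42; y_lin[5] = 3×2 + 4×1 + 4×3 + 3×3 = 31; y_lin[6] = 4×2 + 4×1 + 3×3 = 21; y_lin[7] = 4×2 + 3×1 = 11; y_lin[8] = 3×2 = 6 → [9, 18, 30, 36, 42, 31, 21, 11, 6]. Circular (length 5): y[0] = 3×3 + 3×2 + 4×1 + 4×3 + 3×3 = 40; y[1] = 3×3 + 3×3 + 4×2 + 4×1 + 3×3 = 39; y[2] = 3×3 + 3×3 + 4×3 + 4×2 + 3×1 = 41; y[3] = 3×1 + 3×3 + 4×3 + 4×3 + 3×2 = 42; y[4] = 3×2 + 3×1 + 4×3 + 4×3 + 3×3 = 42 → [40, 39, 41, 42, 42]

Linear: [9, 18, 30, 36, 42, 31, 21, 11, 6], Circular: [40, 39, 41, 42, 42]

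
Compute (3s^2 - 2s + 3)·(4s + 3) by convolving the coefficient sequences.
Ascending coefficients: a = [3, -2, 3], b = [3, 4]. c[0] = 3×3 = 9; c[1] = 3×4 + -2×3 = 6; c[2] = -2×4 + 3×3 = 1; c[3] = 3×4 = 12. Result coefficients: [9, 6, 1, 12] → 12s^3 + s^2 + 6s + 9

12s^3 + s^2 + 6s + 9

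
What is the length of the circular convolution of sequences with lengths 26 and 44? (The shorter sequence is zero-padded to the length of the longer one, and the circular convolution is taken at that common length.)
Circular convolution (zero-padding the shorter input) has length max(m, n) = max(26, 44) = 44

44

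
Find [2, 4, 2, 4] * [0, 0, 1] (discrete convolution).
y[0] = 2×0 = 0; y[1] = 2×0 + 4×0 = 0; y[2] = 2×1 + 4×0 + 2×0 = 2; y[3] = 4×1 + 2×0 + 4×0 = 4; y[4] = 2×1 + 4×0 = 2; y[5] = 4×1 = 4

[0, 0, 2, 4, 2, 4]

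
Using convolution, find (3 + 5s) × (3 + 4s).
Ascending coefficients: a = [3, 5], b = [3, 4]. c[0] = 3×3 = 9; c[1] = 3×4 + 5×3 = 27; c[2] = 5×4 = 20. Result coefficients: [9, 27, 20] → 9 + 27s + 20s^2

9 + 27s + 20s^2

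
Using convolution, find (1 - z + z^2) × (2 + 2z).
Ascending coefficients: a = [1, -1, 1], b = [2, 2]. c[0] = 1×2 = 2; c[1] = 1×2 + -1×2 = 0; c[2] = -1×2 + 1×2 = 0; c[3] = 1×2 = 2. Result coefficients: [2, 0, 0, 2] → 2 + 2z^3

2 + 2z^3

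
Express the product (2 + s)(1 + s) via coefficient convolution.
Ascending coefficients: a = [2, 1], b = [1, 1]. c[0] = 2×1 = 2; c[1] = 2×1 + 1×1 = 3; c[2] = 1×1 = 1. Result coefficients: [2, 3, 1] → 2 + 3s + s^2

2 + 3s + s^2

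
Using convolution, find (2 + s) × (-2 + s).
Ascending coefficients: a = [2, 1], b = [-2, 1]. c[0] = 2×-2 = -4; c[1] = 2×1 + 1×-2 = 0; c[2] = 1×1 = 1. Result coefficients: [-4, 0, 1] → -4 + s^2

-4 + s^2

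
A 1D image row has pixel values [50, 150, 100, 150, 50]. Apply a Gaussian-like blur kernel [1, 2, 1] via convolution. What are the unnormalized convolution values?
Convolve image row [50, 150, 100, 150, 50] with kernel [1, 2, 1]: y[0] = 50×1 = 50; y[1] = 50×2 + 150×1 = 250; y[2] = 50×1 + 150×2 + 100×1 = 450; y[3] = 150×1 + 100×2 + 150×1 = 500; y[4] = 100×1 + 150×2 + 50×1 = 450; y[5] = 150×1 + 50×2 = 250; y[6] = 50×1 = 50 → [50, 250, 450, 500, 450, 250, 50]. Normalization factor = sum(kernel) = 4.

[50, 250, 450, 500, 450, 250, 50]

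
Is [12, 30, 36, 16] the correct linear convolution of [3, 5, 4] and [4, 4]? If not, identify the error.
Recompute linear convolution of [3, 5, 4] and [4, 4]: y[0] = 3×4 = 12; y[1] = 3×4 + 5×4 = 32; y[2] = 5×4 + 4×4 = 36; y[3] = 4×4 = 16 → [12, 32, 36, 16]. Compare to given [12, 30, 36, 16]: they differ at index 1: given 30, correct 32, so answer: No

No. Error at index 1: given 30, correct 32.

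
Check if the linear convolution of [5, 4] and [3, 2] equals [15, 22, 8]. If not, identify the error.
Recompute linear convolution of [5, 4] and [3, 2]: y[0] = 5×3 = 15; y[1] = 5×2 + 4×3 = 22; y[2] = 4×2 = 8 → [15, 22, 8]. Given [15, 22, 8] matches, so answer: Yes

Yes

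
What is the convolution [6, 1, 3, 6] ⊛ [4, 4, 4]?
y[0] = 6×4 = 24; y[1] = 6×4 + 1×4 = 28; y[2] = 6×4 + 1×4 + 3×4 = 40; y[3] = 1×4 + 3×4 + 6×4 = 40; y[4] = 3×4 + 6×4 = 36; y[5] = 6×4 = 24

[24, 28, 40, 40, 36, 24]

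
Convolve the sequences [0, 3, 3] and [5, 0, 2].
y[0] = 0×5 = 0; y[1] = 0×0 + 3×5 = 15; y[2] = 0×2 + 3×0 + 3×5 = 15; y[3] = 3×2 + 3×0 = 6; y[4] = 3×2 = 6

[0, 15, 15, 6, 6]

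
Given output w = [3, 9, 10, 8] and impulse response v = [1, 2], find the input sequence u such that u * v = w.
Deconvolve w=[3, 9, 10, 8] by v=[1, 2]. Since v[0]=1, solve forward: u[0] = w[0] / 1 = 3; u[1] = (w[1] - 3×2) / 1 = 3; u[2] = (w[2] - 3×2) / 1 = 4. So u = [3, 3, 4]. Check by forward convolution: w[0] = 3×1 = 3; w[1] = 3×2 + 3×1 = 9; w[2] = 3×2 + 4×1 = 10; w[3] = 4×2 = 8

[3, 3, 4]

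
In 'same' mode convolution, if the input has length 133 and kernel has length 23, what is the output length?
'Same' mode returns an output with the same length as the input: 133

133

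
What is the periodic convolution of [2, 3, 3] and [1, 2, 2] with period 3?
Use y[k] = Σ_j x[j]·h[(k-j) mod 3]. y[0] = 2×1 + 3×2 + 3×2 = 14; y[1] = 2×2 + 3×1 + 3×2 = 13; y[2] = 2×2 + 3×2 + 3×1 = 13. Result: [14, 13, 13]

[14, 13, 13]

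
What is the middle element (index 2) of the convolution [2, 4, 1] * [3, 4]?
Use y[k] = Σ_i a[i]·b[k-i] at k=2. y[2] = 4×4 + 1×3 = 19

19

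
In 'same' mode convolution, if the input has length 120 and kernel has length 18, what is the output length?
'Same' mode returns an output with the same length as the input: 120

120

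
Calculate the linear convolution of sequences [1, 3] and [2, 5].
y[0] = 1×2 = 2; y[1] = 1×5 + 3×2 = 11; y[2] = 3×5 = 15

[2, 11, 15]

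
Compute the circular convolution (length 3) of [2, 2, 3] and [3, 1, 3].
Use y[k] = Σ_j f[j]·g[(k-j) mod 3]. y[0] = 2×3 + 2×3 + 3×1 = 15; y[1] = 2×1 + 2×3 + 3×3 = 17; y[2] = 2×3 + 2×1 + 3×3 = 17. Result: [15, 17, 17]

[15, 17, 17]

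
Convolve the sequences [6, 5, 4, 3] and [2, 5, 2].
y[0] = 6×2 = 12; y[1] = 6×5 + 5×2 = 40; y[2] = 6×2 + 5×5 + 4×2 = 45; y[3] = 5×2 + 4×5 + 3×2 = 36; y[4] = 4×2 + 3×5 = 23; y[5] = 3×2 = 6

[12, 40, 45, 36, 23, 6]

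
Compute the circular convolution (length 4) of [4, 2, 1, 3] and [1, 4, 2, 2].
Use y[k] = Σ_j u[j]·v[(k-j) mod 4]. y[0] = 4×1 + 2×2 + 1×2 + 3×4 = 22; y[1] = 4×4 + 2×1 + 1×2 + 3×2 = 26; y[2] = 4×2 + 2×4 + 1×1 + 3×2 = 23; y[3] = 4×2 + 2×2 + 1×4 + 3×1 = 19. Result: [22, 26, 23, 19]

[22, 26, 23, 19]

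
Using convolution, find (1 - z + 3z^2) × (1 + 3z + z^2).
Ascending coefficients: a = [1, -1, 3], b = [1, 3, 1]. c[0] = 1×1 = 1; c[1] = 1×3 + -1×1 = 2; c[2] = 1×1 + -1×3 + 3×1 = 1; c[3] = -1×1 + 3×3 = 8; c[4] = 3×1 = 3. Result coefficients: [1, 2, 1, 8, 3] → 1 + 2z + z^2 + 8z^3 + 3z^4

1 + 2z + z^2 + 8z^3 + 3z^4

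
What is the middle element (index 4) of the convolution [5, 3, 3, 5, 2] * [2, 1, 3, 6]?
Use y[k] = Σ_i a[i]·b[k-i] at k=4. y[4] = 3×6 + 3×3 + 5×1 + 2×2 = 36

36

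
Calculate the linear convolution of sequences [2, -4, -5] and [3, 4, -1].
y[0] = 2×3 = 6; y[1] = 2×4 + -4×3 = -4; y[2] = 2×-1 + -4×4 + -5×3 = -33; y[3] = -4×-1 + -5×4 = -16; y[4] = -5×-1 = 5

[6, -4, -33, -16, 5]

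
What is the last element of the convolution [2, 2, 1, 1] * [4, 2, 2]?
Use y[k] = Σ_i a[i]·b[k-i] at k=5. y[5] = 1×2 = 2

2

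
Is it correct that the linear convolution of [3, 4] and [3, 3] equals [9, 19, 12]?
Recompute linear convolution of [3, 4] and [3, 3]: y[0] = 3×3 = 9; y[1] = 3×3 + 4×3 = 21; y[2] = 4×3 = 12 → [9, 21, 12]. Compare to given [9, 19, 12]: they differ at index 1: given 19, correct 21, so answer: No

No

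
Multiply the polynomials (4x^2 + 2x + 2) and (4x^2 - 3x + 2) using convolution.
Ascending coefficients: a = [2, 2, 4], b = [2, -3, 4]. c[0] = 2×2 = 4; c[1] = 2×-3 + 2×2 = -2; c[2] = 2×4 + 2×-3 + 4×2 = 10; c[3] = 2×4 + 4×-3 = -4; c[4] = 4×4 = 16. Result coefficients: [4, -2, 10, -4, 16] → 16x^4 - 4x^3 + 10x^2 - 2x + 4

16x^4 - 4x^3 + 10x^2 - 2x + 4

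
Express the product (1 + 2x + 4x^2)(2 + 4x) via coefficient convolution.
Ascending coefficients: a = [1, 2, 4], b = [2, 4]. c[0] = 1×2 = 2; c[1] = 1×4 + 2×2 = 8; c[2] = 2×4 + 4×2 = 16; c[3] = 4×4 = 16. Result coefficients: [2, 8, 16, 16] → 2 + 8x + 16x^2 + 16x^3

2 + 8x + 16x^2 + 16x^3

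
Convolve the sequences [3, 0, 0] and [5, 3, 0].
y[0] = 3×5 = 15; y[1] = 3×3 + 0×5 = 9; y[2] = 3×0 + 0×3 + 0×5 = 0; y[3] = 0×0 + 0×3 = 0; y[4] = 0×0 = 0

[15, 9, 0, 0, 0]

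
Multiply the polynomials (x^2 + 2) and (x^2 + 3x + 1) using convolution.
Ascending coefficients: a = [2, 0, 1], b = [1, 3, 1]. c[0] = 2×1 = 2; c[1] = 2×3 + 0×1 = 6; c[2] = 2×1 + 0×3 + 1×1 = 3; c[3] = 0×1 + 1×3 = 3; c[4] = 1×1 = 1. Result coefficients: [2, 6, 3, 3, 1] → x^4 + 3x^3 + 3x^2 + 6x + 2

x^4 + 3x^3 + 3x^2 + 6x + 2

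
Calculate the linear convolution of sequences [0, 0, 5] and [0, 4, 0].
y[0] = 0×0 = 0; y[1] = 0×4 + 0×0 = 0; y[2] = 0×0 + 0×4 + 5×0 = 0; y[3] = 0×0 + 5×4 = 20; y[4] = 5×0 = 0

[0, 0, 0, 20, 0]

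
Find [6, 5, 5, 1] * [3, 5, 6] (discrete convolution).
y[0] = 6×3 = 18; y[1] = 6×5 + 5×3 = 45; y[2] = 6×6 + 5×5 + 5×3 = 76; y[3] = 5×6 + 5×5 + 1×3 = 58; y[4] = 5×6 + 1×5 = 35; y[5] = 1×6 = 6

[18, 45, 76, 58, 35, 6]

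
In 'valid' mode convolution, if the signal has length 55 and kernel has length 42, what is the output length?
'Valid' mode counts only positions where the kernel fully overlaps the signal: m - n + 1 = 55 - 42 + 1 = 14

14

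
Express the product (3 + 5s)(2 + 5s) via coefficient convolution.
Ascending coefficients: a = [3, 5], b = [2, 5]. c[0] = 3×2 = 6; c[1] = 3×5 + 5×2 = 25; c[2] = 5×5 = 25. Result coefficients: [6, 25, 25] → 6 + 25s + 25s^2

6 + 25s + 25s^2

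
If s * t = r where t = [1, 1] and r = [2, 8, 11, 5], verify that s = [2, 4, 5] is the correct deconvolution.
Forward-compute [2, 4, 5] * [1, 1]: r[0] = 2×1 = 2; r[1] = 2×1 + 4×1 = 6; r[2] = 4×1 + 5×1 = 9; r[3] = 5×1 = 5 → [2, 6, 9, 5]. Does not match given r = [2, 8, 11, 5].

Not verified. [2, 4, 5] * [1, 1] = [2, 6, 9, 5], which differs from [2, 8, 11, 5] at index 1.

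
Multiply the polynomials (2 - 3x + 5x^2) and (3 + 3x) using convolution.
Ascending coefficients: a = [2, -3, 5], b = [3, 3]. c[0] = 2×3 = 6; c[1] = 2×3 + -3×3 = -3; c[2] = -3×3 + 5×3 = 6; c[3] = 5×3 = 15. Result coefficients: [6, -3, 6, 15] → 6 - 3x + 6x^2 + 15x^3

6 - 3x + 6x^2 + 15x^3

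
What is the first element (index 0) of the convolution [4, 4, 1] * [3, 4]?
Use y[k] = Σ_i a[i]·b[k-i] at k=0. y[0] = 4×3 = 12

12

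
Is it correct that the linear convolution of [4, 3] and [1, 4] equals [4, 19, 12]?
Recompute linear convolution of [4, 3] and [1, 4]: y[0] = 4×1 = 4; y[1] = 4×4 + 3×1 = 19; y[2] = 3×4 = 12 → [4, 19, 12]. Given [4, 19, 12] matches, so answer: Yes

Yes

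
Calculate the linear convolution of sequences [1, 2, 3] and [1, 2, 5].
y[0] = 1×1 = 1; y[1] = 1×2 + 2×1 = 4; y[2] = 1×5 + 2×2 + 3×1 = 12; y[3] = 2×5 + 3×2 = 16; y[4] = 3×5 = 15

[1, 4, 12, 16, 15]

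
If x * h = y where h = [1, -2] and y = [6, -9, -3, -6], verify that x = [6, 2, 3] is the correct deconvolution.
Forward-compute [6, 2, 3] * [1, -2]: y[0] = 6×1 = 6; y[1] = 6×-2 + 2×1 = -10; y[2] = 2×-2 + 3×1 = -1; y[3] = 3×-2 = -6 → [6, -10, -1, -6]. Does not match given y = [6, -9, -3, -6].

Not verified. [6, 2, 3] * [1, -2] = [6, -10, -1, -6], which differs from [6, -9, -3, -6] at index 1.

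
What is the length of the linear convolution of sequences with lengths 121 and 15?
Linear/full convolution length: m + n - 1 = 121 + 15 - 1 = 135

135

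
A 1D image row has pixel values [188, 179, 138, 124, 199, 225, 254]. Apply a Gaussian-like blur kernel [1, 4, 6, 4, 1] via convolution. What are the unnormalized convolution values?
Convolve image row [188, 179, 138, 124, 199, 225, 254] with kernel [1, 4, 6, 4, 1]: y[0] = 188×1 = 188; y[1] = 188×4 + 179×1 = 931; y[2] = 188×6 + 179×4 + 138×1 = 1982; y[3] = 188×4 + 179×6 + 138×4 + 124×1 = 2502; y[4] = 188×1 + 179×4 + 138×6 + 124×4 + 199×1 = 2427; y[5] = 179×1 + 138×4 + 124×6 + 199×4 + 225×1 = 2496; y[6] = 138×1 + 124×4 + 199×6 + 225×4 + 254×1 = 2982; y[7] = 124×1 + 199×4 + 225×6 + 254×4 = 3286; y[8] = 199×1 + 225×4 + 254×6 = 2623; y[9] = 225×1 + 254×4 = 1241; y[10] = 254×1 = 254 → [188, 931, 1982, 2502, 2427, 2496, 2982, 3286, 2623, 1241, 254]. Normalization factor = sum(kernel) = 16.

[188, 931, 1982, 2502, 2427, 2496, 2982, 3286, 2623, 1241, 254]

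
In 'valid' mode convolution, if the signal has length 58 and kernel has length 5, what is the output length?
'Valid' mode counts only positions where the kernel fully overlaps the signal: m - n + 1 = 58 - 5 + 1 = 54

54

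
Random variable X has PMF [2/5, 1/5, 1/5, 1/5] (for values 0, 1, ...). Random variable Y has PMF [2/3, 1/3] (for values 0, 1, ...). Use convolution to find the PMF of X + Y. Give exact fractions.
P(X+Y=k) = Σ_i P(X=i)·P(Y=k-i) — a convolution of [2/5, 1/5, 1/5, 1/5] and [2/3, 1/3]. P(X+Y=0) = (2/5)×(2/3) = 4/15; P(X+Y=1) = (2/5)×(1/3) + (1/5)×(2/3) = 2/15 + 2/15 = 4/15; P(X+Y=2) = (1/5)×(1/3) + (1/5)×(2/3) = 1/15 + 2/15 = 1/5; P(X+Y=3) = (1/5)×(1/3) + (1/5)×(2/3) = 1/15 + 2/15 = 1/5; P(X+Y=4) = (1/5)×(1/3) = 1/15. PMF: [4/15, 4/15, 1/5, 1/5, 1/15] (sums to 1 ✓)

[4/15, 4/15, 1/5, 1/5, 1/15]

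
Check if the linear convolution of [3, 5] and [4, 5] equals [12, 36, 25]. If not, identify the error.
Recompute linear convolution of [3, 5] and [4, 5]: y[0] = 3×4 = 12; y[1] = 3×5 + 5×4 = 35; y[2] = 5×5 = 25 → [12, 35, 25]. Compare to given [12, 36, 25]: they differ at index 1: given 36, correct 35, so answer: No

No. Error at index 1: given 36, correct 35.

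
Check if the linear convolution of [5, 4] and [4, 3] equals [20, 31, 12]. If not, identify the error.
Recompute linear convolution of [5, 4] and [4, 3]: y[0] = 5×4 = 20; y[1] = 5×3 + 4×4 = 31; y[2] = 4×3 = 12 → [20, 31, 12]. Given [20, 31, 12] matches, so answer: Yes

Yes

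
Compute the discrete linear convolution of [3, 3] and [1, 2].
y[0] = 3×1 = 3; y[1] = 3×2 + 3×1 = 9; y[2] = 3×2 = 6

[3, 9, 6]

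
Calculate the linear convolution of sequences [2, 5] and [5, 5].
y[0] = 2×5 = 10; y[1] = 2×5 + 5×5 = 35; y[2] = 5×5 = 25

[10, 35, 25]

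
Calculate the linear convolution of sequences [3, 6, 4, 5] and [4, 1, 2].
y[0] = 3×4 = 12; y[1] = 3×1 + 6×4 = 27; y[2] = 3×2 + 6×1 + 4×4 = 28; y[3] = 6×2 + 4×1 + 5×4 = 36; y[4] = 4×2 + 5×1 = 13; y[5] = 5×2 = 10

[12, 27, 28, 36, 13, 10]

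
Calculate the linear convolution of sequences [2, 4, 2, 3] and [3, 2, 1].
y[0] = 2×3 = 6; y[1] = 2×2 + 4×3 = 16; y[2] = 2×1 + 4×2 + 2×3 = 16; y[3] = 4×1 + 2×2 + 3×3 = 17; y[4] = 2×1 + 3×2 = 8; y[5] = 3×1 = 3

[6, 16, 16, 17, 8, 3]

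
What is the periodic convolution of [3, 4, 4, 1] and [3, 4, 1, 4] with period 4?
Use y[k] = Σ_j s[j]·t[(k-j) mod 4]. y[0] = 3×3 + 4×4 + 4×1 + 1×4 = 33; y[1] = 3×4 + 4×3 + 4×4 + 1×1 = 41; y[2] = 3×1 + 4×4 + 4×3 + 1×4 = 35; y[3] = 3×4 + 4×1 + 4×4 + 1×3 = 35. Result: [33, 41, 35, 35]

[33, 41, 35, 35]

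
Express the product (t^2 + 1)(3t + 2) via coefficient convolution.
Ascending coefficients: a = [1, 0, 1], b = [2, 3]. c[0] = 1×2 = 2; c[1] = 1×3 + 0×2 = 3; c[2] = 0×3 + 1×2 = 2; c[3] = 1×3 = 3. Result coefficients: [2, 3, 2, 3] → 3t^3 + 2t^2 + 3t + 2

3t^3 + 2t^2 + 3t + 2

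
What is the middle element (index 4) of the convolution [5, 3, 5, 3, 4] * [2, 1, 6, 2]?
Use y[k] = Σ_i a[i]·b[k-i] at k=4. y[4] = 3×2 + 5×6 + 3×1 + 4×2 = 47

47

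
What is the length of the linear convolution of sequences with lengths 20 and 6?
Linear/full convolution length: m + n - 1 = 20 + 6 - 1 = 25

25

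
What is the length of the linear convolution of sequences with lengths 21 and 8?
Linear/full convolution length: m + n - 1 = 21 + 8 - 1 = 28

28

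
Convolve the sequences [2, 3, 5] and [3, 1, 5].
y[0] = 2×3 = 6; y[1] = 2×1 + 3×3 = 11; y[2] = 2×5 + 3×1 + 5×3 = 28; y[3] = 3×5 + 5×1 = 20; y[4] = 5×5 = 25

[6, 11, 28, 20, 25]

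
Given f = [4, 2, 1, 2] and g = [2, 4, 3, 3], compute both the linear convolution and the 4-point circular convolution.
Linear: y_lin[0] = 4×2 = 8; y_lin[1] = 4×4 + 2×2 = 20; y_lin[2] = 4×3 + 2×4 + 1×2 = 22; y_lin[3] = 4×3 + 2×3 + 1×4 + 2×2 = 26; y_lin[4] = 2×3 + 1×3 + 2×4 = 17; y_lin[5] = 1×3 + 2×3 = 9; y_lin[6] = 2×3 = 6 → [8, 20, 22, 26, 17, 9, 6]. Circular (length 4): y[0] = 4×2 + 2×3 + 1×3 + 2×4 = 25; y[1] = 4×4 + 2×2 + 1×3 + 2×3 = 29; y[2] = 4×3 + 2×4 + 1×2 + 2×3 = 28; y[3] = 4×3 + 2×3 + 1×4 + 2×2 = 26 → [25, 29, 28, 26]

Linear: [8, 20, 22, 26, 17, 9, 6], Circular: [25, 29, 28, 26]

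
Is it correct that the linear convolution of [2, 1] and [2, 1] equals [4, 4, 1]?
Recompute linear convolution of [2, 1] and [2, 1]: y[0] = 2×2 = 4; y[1] = 2×1 + 1×2 = 4; y[2] = 1×1 = 1 → [4, 4, 1]. Given [4, 4, 1] matches, so answer: Yes

Yes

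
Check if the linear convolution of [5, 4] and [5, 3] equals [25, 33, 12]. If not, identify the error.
Recompute linear convolution of [5, 4] and [5, 3]: y[0] = 5×5 = 25; y[1] = 5×3 + 4×5 = 35; y[2] = 4×3 = 12 → [25, 35, 12]. Compare to given [25, 33, 12]: they differ at index 1: given 33, correct 35, so answer: No

No. Error at index 1: given 33, correct 35.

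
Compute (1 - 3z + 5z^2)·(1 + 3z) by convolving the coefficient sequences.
Ascending coefficients: a = [1, -3, 5], b = [1, 3]. c[0] = 1×1 = 1; c[1] = 1×3 + -3×1 = 0; c[2] = -3×3 + 5×1 = -4; c[3] = 5×3 = 15. Result coefficients: [1, 0, -4, 15] → 1 - 4z^2 + 15z^3

1 - 4z^2 + 15z^3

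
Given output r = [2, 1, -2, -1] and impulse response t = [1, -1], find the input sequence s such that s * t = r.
Deconvolve r=[2, 1, -2, -1] by t=[1, -1]. Since t[0]=1, solve forward: s[0] = r[0] / 1 = 2; s[1] = (r[1] - 2×-1) / 1 = 3; s[2] = (r[2] - 3×-1) / 1 = 1. So s = [2, 3, 1]. Check by forward convolution: r[0] = 2×1 = 2; r[1] = 2×-1 + 3×1 = 1; r[2] = 3×-1 + 1×1 = -2; r[3] = 1×-1 = -1

[2, 3, 1]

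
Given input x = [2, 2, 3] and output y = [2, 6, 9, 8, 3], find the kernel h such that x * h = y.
Output length 5 = len(x) + len(h) - 1 ⇒ len(h) = 3. Solve h forward using h[k] = (y[k] - Σ_{i≥1} x[i]·h[k-i]) / x[0]: h[0] = y[0] / x[0] = 2 / 2 = 1; h[1] = (y[1] - 2×1) / x[0] = (6 - 2×1) / 2 = 2; h[2] = (y[2] - 2×2 - 3×1) / x[0] = (9 - 2×2 - 3×1) / 2 = 1. So h = [1, 2, 1]. Forward-check [2, 2, 3] * [1, 2, 1]: y[0] = 2×1 = 2; y[1] = 2×2 + 2×1 = 6; y[2] = 2×1 + 2×2 + 3×1 = 9; y[3] = 2×1 + 3×2 = 8; y[4] = 3×1 = 3 → [2, 6, 9, 8, 3] ✓

[1, 2, 1]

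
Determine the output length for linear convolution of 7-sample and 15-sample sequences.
Linear/full convolution length: m + n - 1 = 7 + 15 - 1 = 21

21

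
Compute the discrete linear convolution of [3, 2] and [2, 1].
y[0] = 3×2 = 6; y[1] = 3×1 + 2×2 = 7; y[2] = 2×1 = 2

[6, 7, 2]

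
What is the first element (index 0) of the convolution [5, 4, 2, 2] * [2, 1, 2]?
Use y[k] = Σ_i a[i]·b[k-i] at k=0. y[0] = 5×2 = 10

10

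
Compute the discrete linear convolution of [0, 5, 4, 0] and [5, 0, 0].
y[0] = 0×5 = 0; y[1] = 0×0 + 5×5 = 25; y[2] = 0×0 + 5×0 + 4×5 = 20; y[3] = 5×0 + 4×0 + 0×5 = 0; y[4] = 4×0 + 0×0 = 0; y[5] = 0×0 = 0

[0, 25, 20, 0, 0, 0]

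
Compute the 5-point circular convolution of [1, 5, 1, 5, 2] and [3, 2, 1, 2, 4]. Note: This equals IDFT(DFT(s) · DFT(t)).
Either evaluate y[k] = Σ_j s[j]·t[(k-j) mod 5] directly, or use IDFT(DFT(s) · DFT(t)). y[0] = 1×3 + 5×4 + 1×2 + 5×1 + 2×2 = 34; y[1] = 1×2 + 5×3 + 1×4 + 5×2 + 2×1 = 33; y[2] = 1×1 + 5×2 + 1×3 + 5×4 + 2×2 = 38; y[3] = 1×2 + 5×1 + 1×2 + 5×3 + 2×4 = 32; y[4] = 1×4 + 5×2 + 1×1 + 5×2 + 2×3 = 31. Result: [34, 33, 38, 32, 31]

[34, 33, 38, 32, 31]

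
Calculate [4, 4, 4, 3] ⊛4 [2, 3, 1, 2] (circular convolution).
Use y[k] = Σ_j u[j]·v[(k-j) mod 4]. y[0] = 4×2 + 4×2 + 4×1 + 3×3 = 29; y[1] = 4×3 + 4×2 + 4×2 + 3×1 = 31; y[2] = 4×1 + 4×3 + 4×2 + 3×2 = 30; y[3] = 4×2 + 4×1 + 4×3 + 3×2 = 30. Result: [29, 31, 30, 30]

[29, 31, 30, 30]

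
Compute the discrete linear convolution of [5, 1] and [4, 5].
y[0] = 5×4 = 20; y[1] = 5×5 + 1×4 = 29; y[2] = 1×5 = 5

[20, 29, 5]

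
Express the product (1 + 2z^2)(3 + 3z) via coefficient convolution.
Ascending coefficients: a = [1, 0, 2], b = [3, 3]. c[0] = 1×3 = 3; c[1] = 1×3 + 0×3 = 3; c[2] = 0×3 + 2×3 = 6; c[3] = 2×3 = 6. Result coefficients: [3, 3, 6, 6] → 3 + 3z + 6z^2 + 6z^3

3 + 3z + 6z^2 + 6z^3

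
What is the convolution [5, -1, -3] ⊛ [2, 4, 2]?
y[0] = 5×2 = 10; y[1] = 5×4 + -1×2 = 18; y[2] = 5×2 + -1×4 + -3×2 = 0; y[3] = -1×2 + -3×4 = -14; y[4] = -3×2 = -6

[10, 18, 0, -14, -6]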